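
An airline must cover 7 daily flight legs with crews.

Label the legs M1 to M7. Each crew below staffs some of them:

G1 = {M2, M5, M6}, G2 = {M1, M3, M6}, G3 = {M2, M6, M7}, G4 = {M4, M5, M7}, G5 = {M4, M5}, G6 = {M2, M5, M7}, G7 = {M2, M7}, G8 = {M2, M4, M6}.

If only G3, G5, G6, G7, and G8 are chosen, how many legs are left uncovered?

Union of G3, G5, G6, G7, G8 = {M2, M4, M5, M6, M7}.
Not covered: M1, M3 — 2 legs.

2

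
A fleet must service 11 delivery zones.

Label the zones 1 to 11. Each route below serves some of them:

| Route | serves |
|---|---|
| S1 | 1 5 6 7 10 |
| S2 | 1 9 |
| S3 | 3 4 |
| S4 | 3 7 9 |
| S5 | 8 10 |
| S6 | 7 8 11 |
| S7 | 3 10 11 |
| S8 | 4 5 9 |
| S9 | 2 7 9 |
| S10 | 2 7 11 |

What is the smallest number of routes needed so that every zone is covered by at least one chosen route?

S1 and S3 and S6 and S9 together: S1 ∪ S3 ∪ S6 ∪ S9 = {1, 2, 3, 4, 5, 6, 7, 8, 9, 10, 11} — every zone is covered.
Only S1 contains 6, so S1 is forced; the remaining 6 zones need at least 3 more routes (each remaining route adds at most 2) — so at least 4 routes are needed, and 4 is optimal.

4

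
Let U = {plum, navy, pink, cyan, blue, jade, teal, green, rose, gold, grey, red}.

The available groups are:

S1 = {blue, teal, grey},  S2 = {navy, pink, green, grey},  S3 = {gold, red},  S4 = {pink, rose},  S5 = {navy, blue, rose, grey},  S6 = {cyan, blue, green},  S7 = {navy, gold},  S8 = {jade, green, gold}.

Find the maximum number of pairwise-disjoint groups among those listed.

S4, S6, S7 are pairwise disjoint (S4={pink,rose}; S6={cyan,blue,green}; S7={navy,gold}).
Every remaining group overlaps one of these, and no 4 of the listed groups are pairwise disjoint, so 3 is the maximum.

3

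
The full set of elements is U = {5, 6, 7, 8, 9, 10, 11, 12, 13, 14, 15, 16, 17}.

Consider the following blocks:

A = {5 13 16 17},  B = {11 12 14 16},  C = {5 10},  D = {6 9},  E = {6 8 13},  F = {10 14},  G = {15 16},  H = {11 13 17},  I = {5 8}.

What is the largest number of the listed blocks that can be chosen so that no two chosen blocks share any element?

D, F, G, H, I are pairwise disjoint (D={6,9}; F={10,14}; G={15,16}; H={11,13,17}; I={5,8}).
Every remaining block overlaps one of these, and no 6 of the listed blocks are pairwise disjoint, so 5 is the maximum.

5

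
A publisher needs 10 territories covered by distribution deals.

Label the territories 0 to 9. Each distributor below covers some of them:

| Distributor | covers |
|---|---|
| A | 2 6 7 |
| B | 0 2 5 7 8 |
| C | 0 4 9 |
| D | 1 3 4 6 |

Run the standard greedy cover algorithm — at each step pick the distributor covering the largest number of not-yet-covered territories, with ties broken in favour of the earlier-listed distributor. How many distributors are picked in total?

3

Greedy: pick B (covers 5 new) → pick D (covers 4 new) → pick C (covers 1 new). Total picks: 3.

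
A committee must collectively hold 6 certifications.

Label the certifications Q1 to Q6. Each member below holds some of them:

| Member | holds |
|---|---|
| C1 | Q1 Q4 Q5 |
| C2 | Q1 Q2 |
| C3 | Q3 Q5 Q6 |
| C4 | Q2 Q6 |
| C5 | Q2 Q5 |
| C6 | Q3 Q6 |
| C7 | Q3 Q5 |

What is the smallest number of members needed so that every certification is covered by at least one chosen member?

3

C1 and C2 and C3 together: C1 ∪ C2 ∪ C3 = {Q1, Q2, Q3, Q4, Q5, Q6} — every certification is covered.
Only C1 contains Q4, so C1 is forced; the remaining 3 certifications need at least 2 more members (each remaining member adds at most 2) — so at least 3 members are needed, and 3 is optimal.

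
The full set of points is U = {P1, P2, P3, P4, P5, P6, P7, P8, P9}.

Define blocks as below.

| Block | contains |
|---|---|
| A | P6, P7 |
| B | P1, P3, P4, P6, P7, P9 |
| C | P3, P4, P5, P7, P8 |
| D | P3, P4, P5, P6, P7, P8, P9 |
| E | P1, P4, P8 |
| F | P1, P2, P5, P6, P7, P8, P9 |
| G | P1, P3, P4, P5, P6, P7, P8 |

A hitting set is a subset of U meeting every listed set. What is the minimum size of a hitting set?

2

The 2 points {P4, P7} hit every block.
The blocks A, E are pairwise disjoint, so any hitting set needs a separate point for each — at least 2. Hence 2 is optimal.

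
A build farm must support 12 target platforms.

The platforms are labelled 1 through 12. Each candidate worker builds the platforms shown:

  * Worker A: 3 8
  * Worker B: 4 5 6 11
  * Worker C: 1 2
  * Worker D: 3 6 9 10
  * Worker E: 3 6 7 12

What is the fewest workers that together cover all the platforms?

Take {A, B, C, D, E}. Their union is {1, 2, 3, 4, 5, 6, 7, 8, 9, 10, 11, 12}, which is all 12 platforms.
No 4 of the 5 workers cover everything (all 5 combinations miss at least one platform), so 5 is optimal.

5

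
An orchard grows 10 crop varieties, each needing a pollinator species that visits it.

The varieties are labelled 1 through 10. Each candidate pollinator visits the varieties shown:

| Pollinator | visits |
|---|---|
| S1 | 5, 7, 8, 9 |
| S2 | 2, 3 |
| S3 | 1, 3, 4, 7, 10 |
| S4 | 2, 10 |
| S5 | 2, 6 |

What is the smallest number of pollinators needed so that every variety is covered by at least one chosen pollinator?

3

Take {S1, S3, S5}. Their union is {1, 2, 3, 4, 5, 6, 7, 8, 9, 10}, which is all 10 varieties.
Only S3 contains 1, so S3 is forced; the remaining 5 varieties need at least 2 more pollinators (each remaining pollinator adds at most 3) — so at least 3 pollinators are needed, and 3 is optimal.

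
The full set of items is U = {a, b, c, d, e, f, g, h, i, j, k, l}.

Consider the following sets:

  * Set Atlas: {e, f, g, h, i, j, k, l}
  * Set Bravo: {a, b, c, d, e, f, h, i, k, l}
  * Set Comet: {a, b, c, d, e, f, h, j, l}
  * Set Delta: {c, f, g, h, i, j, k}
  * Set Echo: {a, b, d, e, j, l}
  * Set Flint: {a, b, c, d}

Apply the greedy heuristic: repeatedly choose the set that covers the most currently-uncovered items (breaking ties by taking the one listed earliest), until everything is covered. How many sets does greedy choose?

2

Greedy: pick Bravo (covers 10 new) → pick Atlas (covers 2 new). Total picks: 2.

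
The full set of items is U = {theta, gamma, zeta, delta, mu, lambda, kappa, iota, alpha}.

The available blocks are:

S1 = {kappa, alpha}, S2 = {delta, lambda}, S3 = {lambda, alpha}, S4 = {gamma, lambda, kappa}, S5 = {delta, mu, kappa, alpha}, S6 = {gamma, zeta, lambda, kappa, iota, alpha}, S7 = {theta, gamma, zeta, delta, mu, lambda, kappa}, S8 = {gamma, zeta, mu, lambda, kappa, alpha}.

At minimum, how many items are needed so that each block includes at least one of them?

2

H = {lambda, kappa} meets every block (each contains at least one member of H), and |H| = 2.
The blocks S1, S2 are pairwise disjoint, so any hitting set needs a separate item for each — at least 2. Hence 2 is optimal.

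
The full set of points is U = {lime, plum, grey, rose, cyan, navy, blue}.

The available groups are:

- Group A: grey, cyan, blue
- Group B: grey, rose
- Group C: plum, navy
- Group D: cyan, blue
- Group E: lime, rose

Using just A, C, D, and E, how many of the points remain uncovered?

Union of A, C, D, E = {lime, plum, grey, rose, cyan, navy, blue} — that's every point, so 0 are uncovered.

0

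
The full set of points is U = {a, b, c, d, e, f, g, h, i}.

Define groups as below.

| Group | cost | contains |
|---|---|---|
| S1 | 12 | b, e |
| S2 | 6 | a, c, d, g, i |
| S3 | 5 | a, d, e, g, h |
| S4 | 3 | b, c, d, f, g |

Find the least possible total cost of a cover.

14

S2, S3, S4 together cover every point (S2 ∪ S3 ∪ S4 = {a, b, c, d, e, f, g, h, i}); total cost 6 + 5 + 3 = 14.
No covering selection has total cost below 14.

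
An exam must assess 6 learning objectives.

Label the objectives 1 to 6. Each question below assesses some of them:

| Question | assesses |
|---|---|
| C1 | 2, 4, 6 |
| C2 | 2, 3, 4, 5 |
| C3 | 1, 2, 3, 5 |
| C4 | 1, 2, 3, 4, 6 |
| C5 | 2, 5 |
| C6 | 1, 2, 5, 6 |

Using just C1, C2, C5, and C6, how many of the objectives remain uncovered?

Union of C1, C2, C5, C6 = {1, 2, 3, 4, 5, 6} — that's every objective, so 0 are uncovered.

0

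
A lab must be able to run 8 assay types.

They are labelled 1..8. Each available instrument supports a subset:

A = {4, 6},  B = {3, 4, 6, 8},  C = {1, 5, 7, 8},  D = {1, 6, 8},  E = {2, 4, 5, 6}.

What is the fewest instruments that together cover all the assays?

3

Take {B, C, E}. Their union is {1, 2, 3, 4, 5, 6, 7, 8}, which is all 8 assays.
Only E contains 2, so E is forced; the remaining 4 assays need at least 2 more instruments (each remaining instrument adds at most 3) — so at least 3 instruments are needed, and 3 is optimal.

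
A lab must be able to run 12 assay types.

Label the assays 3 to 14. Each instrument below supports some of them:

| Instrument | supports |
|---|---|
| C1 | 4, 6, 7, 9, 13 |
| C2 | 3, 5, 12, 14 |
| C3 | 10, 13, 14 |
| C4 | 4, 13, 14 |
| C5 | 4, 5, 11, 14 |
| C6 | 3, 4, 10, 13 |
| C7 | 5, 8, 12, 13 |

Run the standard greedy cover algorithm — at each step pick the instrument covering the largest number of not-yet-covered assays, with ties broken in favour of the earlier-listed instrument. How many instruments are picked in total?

5

Greedy: pick C1 (covers 5 new) → pick C2 (covers 4 new) → pick C3 (covers 1 new) → pick C5 (covers 1 new) → pick C7 (covers 1 new). Total picks: 5.
(The true minimum cover uses only 4 instruments, so greedy is not optimal here.)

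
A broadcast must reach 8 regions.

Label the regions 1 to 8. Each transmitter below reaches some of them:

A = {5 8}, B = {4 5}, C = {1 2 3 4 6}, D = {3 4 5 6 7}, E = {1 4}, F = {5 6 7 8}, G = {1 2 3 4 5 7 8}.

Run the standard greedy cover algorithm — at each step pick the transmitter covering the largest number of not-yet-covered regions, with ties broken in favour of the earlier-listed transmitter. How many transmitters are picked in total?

Greedy: pick G (covers 7 new) → pick C (covers 1 new). Total picks: 2.

2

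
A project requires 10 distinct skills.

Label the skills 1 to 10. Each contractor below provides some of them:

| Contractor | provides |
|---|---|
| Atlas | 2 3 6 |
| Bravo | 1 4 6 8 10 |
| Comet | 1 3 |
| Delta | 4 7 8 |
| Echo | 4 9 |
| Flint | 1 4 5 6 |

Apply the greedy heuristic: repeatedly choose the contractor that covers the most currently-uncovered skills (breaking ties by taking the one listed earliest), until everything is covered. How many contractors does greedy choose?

Greedy: pick Bravo (covers 5 new) → pick Atlas (covers 2 new) → pick Delta (covers 1 new) → pick Echo (covers 1 new) → pick Flint (covers 1 new). Total picks: 5.

5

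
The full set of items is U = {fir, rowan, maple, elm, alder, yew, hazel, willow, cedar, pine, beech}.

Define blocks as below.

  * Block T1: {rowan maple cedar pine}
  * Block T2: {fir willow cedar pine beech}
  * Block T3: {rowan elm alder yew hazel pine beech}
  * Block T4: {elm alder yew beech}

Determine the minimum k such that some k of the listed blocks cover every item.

T1 and T2 and T3 together: T1 ∪ T2 ∪ T3 = {fir, rowan, maple, elm, alder, yew, hazel, willow, cedar, pine, beech} — every item is covered.
Only T2 contains fir, so T2 is forced; the remaining 6 items need at least 2 more blocks (each remaining block adds at most 5) — so at least 3 blocks are needed, and 3 is optimal.

3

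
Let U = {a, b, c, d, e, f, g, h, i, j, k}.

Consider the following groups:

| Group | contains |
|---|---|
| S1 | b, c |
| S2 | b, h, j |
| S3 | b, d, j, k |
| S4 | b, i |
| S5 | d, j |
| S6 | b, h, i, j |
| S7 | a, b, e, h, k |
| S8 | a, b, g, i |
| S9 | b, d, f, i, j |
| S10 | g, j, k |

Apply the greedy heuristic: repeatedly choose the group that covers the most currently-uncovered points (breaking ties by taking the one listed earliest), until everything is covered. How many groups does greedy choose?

Greedy: pick S7 (covers 5 new) → pick S9 (covers 4 new) → pick S1 (covers 1 new) → pick S8 (covers 1 new). Total picks: 4.

4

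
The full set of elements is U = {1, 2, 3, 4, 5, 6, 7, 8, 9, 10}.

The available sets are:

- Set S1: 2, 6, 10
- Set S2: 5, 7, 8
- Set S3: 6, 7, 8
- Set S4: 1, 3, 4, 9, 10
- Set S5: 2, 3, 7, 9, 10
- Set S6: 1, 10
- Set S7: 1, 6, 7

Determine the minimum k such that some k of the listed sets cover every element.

3

S1 and S2 and S4 together: S1 ∪ S2 ∪ S4 = {1, 2, 3, 4, 5, 6, 7, 8, 9, 10} — every element is covered.
Only S4 contains 4, so S4 is forced; the remaining 5 elements need at least 2 more sets (each remaining set adds at most 3) — so at least 3 sets are needed, and 3 is optimal.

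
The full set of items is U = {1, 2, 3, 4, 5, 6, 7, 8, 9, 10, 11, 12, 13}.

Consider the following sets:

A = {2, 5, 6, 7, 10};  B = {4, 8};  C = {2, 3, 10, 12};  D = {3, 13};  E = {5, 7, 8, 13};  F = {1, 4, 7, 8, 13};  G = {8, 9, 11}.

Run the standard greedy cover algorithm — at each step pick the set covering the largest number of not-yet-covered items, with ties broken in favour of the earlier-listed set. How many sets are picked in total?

Greedy: pick A (covers 5 new) → pick F (covers 4 new) → pick C (covers 2 new) → pick G (covers 2 new). Total picks: 4.

4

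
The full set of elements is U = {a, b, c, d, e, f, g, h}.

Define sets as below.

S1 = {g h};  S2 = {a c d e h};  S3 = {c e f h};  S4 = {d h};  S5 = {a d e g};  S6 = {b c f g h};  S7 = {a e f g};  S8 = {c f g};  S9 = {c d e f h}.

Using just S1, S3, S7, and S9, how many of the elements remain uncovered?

Union of S1, S3, S7, S9 = {a, c, d, e, f, g, h}.
Not covered: b — 1 element.

1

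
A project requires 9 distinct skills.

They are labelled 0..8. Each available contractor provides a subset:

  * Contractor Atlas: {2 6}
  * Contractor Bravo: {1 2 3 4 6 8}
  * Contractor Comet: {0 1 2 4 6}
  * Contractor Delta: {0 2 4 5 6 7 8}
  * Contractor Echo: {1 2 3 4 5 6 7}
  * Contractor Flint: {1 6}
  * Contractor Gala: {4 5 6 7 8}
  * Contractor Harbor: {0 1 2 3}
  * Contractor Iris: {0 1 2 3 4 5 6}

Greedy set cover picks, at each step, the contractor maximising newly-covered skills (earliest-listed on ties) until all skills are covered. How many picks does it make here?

Greedy: pick Delta (covers 7 new) → pick Bravo (covers 2 new). Total picks: 2.

2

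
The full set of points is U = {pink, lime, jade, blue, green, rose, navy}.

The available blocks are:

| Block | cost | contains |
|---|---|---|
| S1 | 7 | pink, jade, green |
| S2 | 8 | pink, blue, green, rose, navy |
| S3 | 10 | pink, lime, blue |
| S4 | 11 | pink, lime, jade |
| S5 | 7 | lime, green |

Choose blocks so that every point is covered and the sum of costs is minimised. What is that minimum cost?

S2, S4 together cover every point (S2 ∪ S4 = {pink, lime, jade, blue, green, rose, navy}); total cost 8 + 11 = 19.
No covering selection has total cost below 19.

19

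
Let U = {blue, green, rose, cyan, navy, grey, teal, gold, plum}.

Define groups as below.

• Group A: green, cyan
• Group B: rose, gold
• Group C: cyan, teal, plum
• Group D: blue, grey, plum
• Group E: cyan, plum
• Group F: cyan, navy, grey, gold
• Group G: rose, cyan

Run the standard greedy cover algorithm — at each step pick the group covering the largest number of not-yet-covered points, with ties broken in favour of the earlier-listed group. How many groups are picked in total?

5

Greedy: pick F (covers 4 new) → pick C (covers 2 new) → pick A (covers 1 new) → pick B (covers 1 new) → pick D (covers 1 new). Total picks: 5.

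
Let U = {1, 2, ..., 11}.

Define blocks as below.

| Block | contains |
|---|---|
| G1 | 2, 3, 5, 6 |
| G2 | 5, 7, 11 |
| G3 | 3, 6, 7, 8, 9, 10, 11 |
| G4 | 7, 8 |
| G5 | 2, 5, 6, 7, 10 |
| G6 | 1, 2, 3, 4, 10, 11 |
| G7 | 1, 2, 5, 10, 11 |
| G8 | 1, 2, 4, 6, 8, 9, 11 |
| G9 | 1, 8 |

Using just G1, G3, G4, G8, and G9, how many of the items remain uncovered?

Union of G1, G3, G4, G8, G9 = {1, 2, 3, 4, 5, 6, 7, 8, 9, 10, 11} — that's every item, so 0 are uncovered.

0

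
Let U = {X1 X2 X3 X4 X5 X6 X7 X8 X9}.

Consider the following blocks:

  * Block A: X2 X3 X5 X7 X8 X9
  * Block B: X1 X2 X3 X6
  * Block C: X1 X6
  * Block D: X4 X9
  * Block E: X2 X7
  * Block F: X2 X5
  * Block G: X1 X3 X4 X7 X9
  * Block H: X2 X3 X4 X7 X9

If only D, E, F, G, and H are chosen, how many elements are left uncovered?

Union of D, E, F, G, H = {X1, X2, X3, X4, X5, X7, X9}.
Not covered: X6, X8 — 2 elements.

2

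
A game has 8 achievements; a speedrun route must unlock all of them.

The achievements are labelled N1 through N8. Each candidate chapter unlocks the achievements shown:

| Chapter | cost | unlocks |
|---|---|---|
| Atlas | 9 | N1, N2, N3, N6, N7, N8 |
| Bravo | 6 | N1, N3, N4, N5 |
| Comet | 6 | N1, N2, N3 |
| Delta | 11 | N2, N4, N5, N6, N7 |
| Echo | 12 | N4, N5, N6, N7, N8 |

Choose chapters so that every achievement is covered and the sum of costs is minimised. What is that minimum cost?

15

Atlas, Bravo together cover every achievement (Atlas ∪ Bravo = {N1, N2, N3, N4, N5, N6, N7, N8}); total cost 9 + 6 = 15.
No covering selection has total cost below 15.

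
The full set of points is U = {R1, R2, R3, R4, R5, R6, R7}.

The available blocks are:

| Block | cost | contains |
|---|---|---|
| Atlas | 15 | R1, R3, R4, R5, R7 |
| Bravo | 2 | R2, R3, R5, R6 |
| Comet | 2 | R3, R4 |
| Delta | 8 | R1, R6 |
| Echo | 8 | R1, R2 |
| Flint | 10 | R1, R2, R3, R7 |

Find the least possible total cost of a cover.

14

Bravo, Comet, Flint together cover every point (Bravo ∪ Comet ∪ Flint = {R1, R2, R3, R4, R5, R6, R7}); total cost 2 + 2 + 10 = 14.
No covering selection has total cost below 14.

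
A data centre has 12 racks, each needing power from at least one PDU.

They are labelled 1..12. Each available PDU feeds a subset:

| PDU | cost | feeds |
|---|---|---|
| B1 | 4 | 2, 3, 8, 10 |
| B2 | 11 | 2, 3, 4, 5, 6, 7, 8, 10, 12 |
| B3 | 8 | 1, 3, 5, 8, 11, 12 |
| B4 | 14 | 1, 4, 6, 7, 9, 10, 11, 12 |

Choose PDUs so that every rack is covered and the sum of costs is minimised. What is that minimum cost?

B2, B4 together cover every rack (B2 ∪ B4 = {1, 2, 3, 4, 5, 6, 7, 8, 9, 10, 11, 12}); total cost 11 + 14 = 25.
The greedy pick B1, B3, B4 costs 26; no covering selection beats 25.

25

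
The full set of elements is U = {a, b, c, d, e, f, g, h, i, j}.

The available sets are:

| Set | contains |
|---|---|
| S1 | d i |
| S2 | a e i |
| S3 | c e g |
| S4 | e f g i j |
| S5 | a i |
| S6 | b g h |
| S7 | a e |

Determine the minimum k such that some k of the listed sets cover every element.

S1 and S2 and S3 and S4 and S6 together: S1 ∪ S2 ∪ S3 ∪ S4 ∪ S6 = {a, b, c, d, e, f, g, h, i, j} — every element is covered.
No 4 of the 7 sets cover everything (all 35 combinations miss at least one element), so 5 is optimal.

5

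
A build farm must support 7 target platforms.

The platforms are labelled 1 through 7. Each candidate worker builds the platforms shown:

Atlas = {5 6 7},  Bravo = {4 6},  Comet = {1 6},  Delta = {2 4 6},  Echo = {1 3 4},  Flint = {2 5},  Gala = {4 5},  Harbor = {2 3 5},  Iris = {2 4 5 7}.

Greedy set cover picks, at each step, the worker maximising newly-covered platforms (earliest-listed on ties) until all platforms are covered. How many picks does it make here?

3

Greedy: pick Iris (covers 4 new) → pick Comet (covers 2 new) → pick Echo (covers 1 new). Total picks: 3.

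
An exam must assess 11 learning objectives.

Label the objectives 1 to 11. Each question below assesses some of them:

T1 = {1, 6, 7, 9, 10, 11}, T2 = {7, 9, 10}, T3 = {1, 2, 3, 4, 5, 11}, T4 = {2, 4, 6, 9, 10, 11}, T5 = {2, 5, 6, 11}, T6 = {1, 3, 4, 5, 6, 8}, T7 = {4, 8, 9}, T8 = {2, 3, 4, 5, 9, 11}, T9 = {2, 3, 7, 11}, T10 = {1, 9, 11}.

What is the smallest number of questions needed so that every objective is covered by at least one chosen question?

3

Take {T2, T6, T9}. Their union is {1, 2, 3, 4, 5, 6, 7, 8, 9, 10, 11}, which is all 11 objectives.
No 2 of the 10 questions cover everything (all 45 combinations miss at least one objective), so 3 is optimal.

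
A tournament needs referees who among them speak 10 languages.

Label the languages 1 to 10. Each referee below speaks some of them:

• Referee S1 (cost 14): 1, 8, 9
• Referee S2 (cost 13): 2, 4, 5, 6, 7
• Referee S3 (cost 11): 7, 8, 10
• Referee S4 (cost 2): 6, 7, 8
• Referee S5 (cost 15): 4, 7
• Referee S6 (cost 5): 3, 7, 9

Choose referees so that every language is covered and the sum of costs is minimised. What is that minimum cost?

43

S1, S2, S3, S6 together cover every language (S1 ∪ S2 ∪ S3 ∪ S6 = {1, 2, 3, 4, 5, 6, 7, 8, 9, 10}); total cost 14 + 13 + 11 + 5 = 43.
The greedy pick S4, S6, S2, S3, S1 costs 45; no covering selection beats 43.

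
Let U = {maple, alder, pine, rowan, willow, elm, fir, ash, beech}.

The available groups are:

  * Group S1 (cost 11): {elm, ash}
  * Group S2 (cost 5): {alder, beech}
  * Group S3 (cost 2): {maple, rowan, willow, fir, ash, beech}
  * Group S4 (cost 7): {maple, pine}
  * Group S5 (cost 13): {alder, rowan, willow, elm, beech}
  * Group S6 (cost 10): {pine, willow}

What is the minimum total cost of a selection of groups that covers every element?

S3, S4, S5 together cover every element (S3 ∪ S4 ∪ S5 = {maple, alder, pine, rowan, willow, elm, fir, ash, beech}); total cost 2 + 7 + 13 = 22.
The greedy pick S3, S2, S4, S1 costs 25; no covering selection beats 22.

22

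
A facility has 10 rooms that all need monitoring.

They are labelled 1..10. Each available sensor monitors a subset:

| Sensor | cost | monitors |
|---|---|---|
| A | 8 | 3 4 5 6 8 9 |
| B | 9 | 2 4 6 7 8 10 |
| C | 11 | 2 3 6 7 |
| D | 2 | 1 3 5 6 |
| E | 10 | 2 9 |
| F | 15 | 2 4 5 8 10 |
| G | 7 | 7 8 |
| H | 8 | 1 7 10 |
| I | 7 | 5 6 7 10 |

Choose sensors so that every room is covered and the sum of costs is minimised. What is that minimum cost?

19

A, B, D together cover every room (A ∪ B ∪ D = {1, 2, 3, 4, 5, 6, 7, 8, 9, 10}); total cost 8 + 9 + 2 = 19.
No covering selection has total cost below 19.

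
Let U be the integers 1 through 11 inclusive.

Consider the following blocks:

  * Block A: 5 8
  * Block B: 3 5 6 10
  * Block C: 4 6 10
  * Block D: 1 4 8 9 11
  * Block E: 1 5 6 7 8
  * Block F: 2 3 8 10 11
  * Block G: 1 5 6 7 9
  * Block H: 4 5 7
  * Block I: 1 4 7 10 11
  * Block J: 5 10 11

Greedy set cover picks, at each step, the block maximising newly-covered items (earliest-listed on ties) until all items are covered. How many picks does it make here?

Greedy: pick D (covers 5 new) → pick B (covers 4 new) → pick E (covers 1 new) → pick F (covers 1 new). Total picks: 4.
(The true minimum cover uses only 3 blocks, so greedy is not optimal here.)

4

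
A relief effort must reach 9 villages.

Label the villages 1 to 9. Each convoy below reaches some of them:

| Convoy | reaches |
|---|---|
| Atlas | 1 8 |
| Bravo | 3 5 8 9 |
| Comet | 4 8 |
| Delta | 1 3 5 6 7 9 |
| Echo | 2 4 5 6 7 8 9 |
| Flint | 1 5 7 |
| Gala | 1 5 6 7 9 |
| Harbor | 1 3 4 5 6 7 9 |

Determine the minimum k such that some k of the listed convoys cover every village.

2

Take {Delta, Echo}. Their union is {1, 2, 3, 4, 5, 6, 7, 8, 9}, which is all 9 villages.
No single convoy has all 9 villages (the largest, Echo, has 7), so 2 is optimal.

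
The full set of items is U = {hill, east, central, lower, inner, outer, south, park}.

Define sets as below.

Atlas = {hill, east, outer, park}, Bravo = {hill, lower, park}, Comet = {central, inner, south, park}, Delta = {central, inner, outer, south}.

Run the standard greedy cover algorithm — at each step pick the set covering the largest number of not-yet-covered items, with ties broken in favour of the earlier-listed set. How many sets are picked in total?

Greedy: pick Atlas (covers 4 new) → pick Comet (covers 3 new) → pick Bravo (covers 1 new). Total picks: 3.

3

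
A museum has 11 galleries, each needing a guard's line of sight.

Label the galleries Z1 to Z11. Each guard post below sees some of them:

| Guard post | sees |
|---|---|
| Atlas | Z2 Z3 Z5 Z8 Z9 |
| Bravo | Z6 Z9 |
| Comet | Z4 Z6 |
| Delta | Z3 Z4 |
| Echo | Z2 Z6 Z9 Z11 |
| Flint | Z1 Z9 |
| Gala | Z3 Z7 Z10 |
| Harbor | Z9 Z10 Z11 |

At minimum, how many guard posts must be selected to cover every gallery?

5

Take {Atlas, Comet, Echo, Flint, Gala}. Their union is {Z1, Z2, Z3, Z4, Z5, Z6, Z7, Z8, Z9, Z10, Z11}, which is all 11 galleries.
No 4 of the 8 guard posts cover everything (all 70 combinations miss at least one gallery), so 5 is optimal.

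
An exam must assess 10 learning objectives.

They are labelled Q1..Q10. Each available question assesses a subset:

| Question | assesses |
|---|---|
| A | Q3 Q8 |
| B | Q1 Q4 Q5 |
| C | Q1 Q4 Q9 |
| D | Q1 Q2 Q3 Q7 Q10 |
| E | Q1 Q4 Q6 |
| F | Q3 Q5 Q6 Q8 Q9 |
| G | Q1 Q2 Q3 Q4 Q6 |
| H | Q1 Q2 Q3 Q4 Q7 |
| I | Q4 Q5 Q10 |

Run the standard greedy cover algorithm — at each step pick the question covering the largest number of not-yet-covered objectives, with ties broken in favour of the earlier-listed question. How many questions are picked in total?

Greedy: pick D (covers 5 new) → pick F (covers 4 new) → pick B (covers 1 new). Total picks: 3.

3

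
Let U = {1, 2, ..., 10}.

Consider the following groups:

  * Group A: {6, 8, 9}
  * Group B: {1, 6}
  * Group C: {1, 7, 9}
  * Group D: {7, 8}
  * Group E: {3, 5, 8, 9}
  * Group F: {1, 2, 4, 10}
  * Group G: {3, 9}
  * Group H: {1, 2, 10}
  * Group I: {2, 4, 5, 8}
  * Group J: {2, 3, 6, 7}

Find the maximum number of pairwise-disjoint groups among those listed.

3

D, F, G are pairwise disjoint (D={7,8}; F={1,2,4,10}; G={3,9}).
Every remaining group overlaps one of these, and no 4 of the listed groups are pairwise disjoint, so 3 is the maximum.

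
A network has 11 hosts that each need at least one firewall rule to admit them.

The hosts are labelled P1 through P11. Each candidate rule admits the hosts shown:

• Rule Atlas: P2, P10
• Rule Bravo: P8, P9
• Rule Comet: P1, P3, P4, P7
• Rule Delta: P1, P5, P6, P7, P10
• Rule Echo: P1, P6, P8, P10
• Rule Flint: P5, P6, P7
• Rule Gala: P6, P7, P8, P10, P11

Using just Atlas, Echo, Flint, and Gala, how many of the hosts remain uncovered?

3

Union of Atlas, Echo, Flint, Gala = {P1, P2, P5, P6, P7, P8, P10, P11}.
Not covered: P3, P4, P9 — 3 hosts.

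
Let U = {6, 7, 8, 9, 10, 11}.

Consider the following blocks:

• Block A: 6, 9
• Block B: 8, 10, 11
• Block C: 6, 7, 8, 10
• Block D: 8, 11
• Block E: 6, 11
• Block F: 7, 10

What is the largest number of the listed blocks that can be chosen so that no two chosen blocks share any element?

3

A, D, F are pairwise disjoint (A={6,9}; D={8,11}; F={7,10}).
Every remaining block overlaps one of these, and no 4 of the listed blocks are pairwise disjoint, so 3 is the maximum.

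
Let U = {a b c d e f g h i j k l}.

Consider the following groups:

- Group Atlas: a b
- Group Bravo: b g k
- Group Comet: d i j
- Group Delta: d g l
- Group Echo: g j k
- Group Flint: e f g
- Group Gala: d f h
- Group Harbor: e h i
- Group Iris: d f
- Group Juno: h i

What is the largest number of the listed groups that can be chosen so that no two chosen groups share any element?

4

Atlas, Echo, Harbor, Iris are pairwise disjoint (Atlas={a,b}; Echo={g,j,k}; Harbor={e,h,i}; Iris={d,f}).
Every remaining group overlaps one of these, and no 5 of the listed groups are pairwise disjoint, so 4 is the maximum.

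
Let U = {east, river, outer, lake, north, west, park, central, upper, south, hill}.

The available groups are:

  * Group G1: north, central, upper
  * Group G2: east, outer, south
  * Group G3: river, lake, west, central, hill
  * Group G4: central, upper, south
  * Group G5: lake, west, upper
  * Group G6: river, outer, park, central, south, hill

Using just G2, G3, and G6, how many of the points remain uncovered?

2

Union of G2, G3, G6 = {east, river, outer, lake, west, park, central, south, hill}.
Not covered: north, upper — 2 points.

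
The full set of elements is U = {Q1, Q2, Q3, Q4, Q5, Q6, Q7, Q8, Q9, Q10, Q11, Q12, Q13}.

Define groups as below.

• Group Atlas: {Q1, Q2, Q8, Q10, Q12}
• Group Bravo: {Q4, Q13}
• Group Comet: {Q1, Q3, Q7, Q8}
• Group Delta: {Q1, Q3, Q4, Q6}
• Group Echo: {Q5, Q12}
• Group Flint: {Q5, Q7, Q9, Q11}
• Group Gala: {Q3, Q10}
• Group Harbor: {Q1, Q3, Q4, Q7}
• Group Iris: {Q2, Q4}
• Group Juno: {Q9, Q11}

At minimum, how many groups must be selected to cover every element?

Take {Atlas, Bravo, Delta, Flint}. Their union is {Q1, Q2, Q3, Q4, Q5, Q6, Q7, Q8, Q9, Q10, Q11, Q12, Q13}, which is all 13 elements.
Only Delta contains Q6, so Delta is forced; the remaining 9 elements need at least 3 more groups (each remaining group adds at most 4) — so at least 4 groups are needed, and 4 is optimal.

4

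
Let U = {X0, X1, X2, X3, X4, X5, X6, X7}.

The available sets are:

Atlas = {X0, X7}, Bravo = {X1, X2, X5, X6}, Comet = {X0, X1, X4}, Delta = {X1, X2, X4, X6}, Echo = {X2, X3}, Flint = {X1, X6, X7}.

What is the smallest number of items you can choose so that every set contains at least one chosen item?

Take H = {X0, X1, X2}. Each listed set contains at least one of these, so H is a hitting set of size 3.
No choice of 2 items meets every set, so 3 is the minimum.

3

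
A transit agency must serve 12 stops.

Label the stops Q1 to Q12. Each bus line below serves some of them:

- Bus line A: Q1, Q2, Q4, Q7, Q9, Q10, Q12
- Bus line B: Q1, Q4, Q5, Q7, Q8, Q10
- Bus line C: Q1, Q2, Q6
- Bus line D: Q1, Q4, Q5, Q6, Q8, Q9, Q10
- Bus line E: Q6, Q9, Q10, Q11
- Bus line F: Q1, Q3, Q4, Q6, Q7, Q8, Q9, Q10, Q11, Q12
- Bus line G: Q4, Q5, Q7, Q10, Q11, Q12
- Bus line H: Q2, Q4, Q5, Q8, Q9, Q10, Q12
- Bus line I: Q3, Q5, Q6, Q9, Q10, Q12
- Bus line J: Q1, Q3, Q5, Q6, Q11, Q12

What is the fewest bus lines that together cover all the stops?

2

Take {F, H}. Their union is {Q1, Q2, Q3, Q4, Q5, Q6, Q7, Q8, Q9, Q10, Q11, Q12}, which is all 12 stops.
No single bus line has all 12 stops (the largest, F, has 10), so 2 is optimal.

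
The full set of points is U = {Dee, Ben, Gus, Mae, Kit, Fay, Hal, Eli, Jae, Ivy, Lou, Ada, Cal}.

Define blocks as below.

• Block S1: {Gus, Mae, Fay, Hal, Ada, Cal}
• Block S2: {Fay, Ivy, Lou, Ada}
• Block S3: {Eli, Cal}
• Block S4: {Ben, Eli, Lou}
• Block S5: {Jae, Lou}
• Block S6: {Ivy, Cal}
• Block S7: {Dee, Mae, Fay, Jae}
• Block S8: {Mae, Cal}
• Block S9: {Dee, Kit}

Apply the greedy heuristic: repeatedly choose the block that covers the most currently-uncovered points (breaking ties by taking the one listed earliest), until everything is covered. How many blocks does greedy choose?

Greedy: pick S1 (covers 6 new) → pick S4 (covers 3 new) → pick S7 (covers 2 new) → pick S2 (covers 1 new) → pick S9 (covers 1 new). Total picks: 5.

5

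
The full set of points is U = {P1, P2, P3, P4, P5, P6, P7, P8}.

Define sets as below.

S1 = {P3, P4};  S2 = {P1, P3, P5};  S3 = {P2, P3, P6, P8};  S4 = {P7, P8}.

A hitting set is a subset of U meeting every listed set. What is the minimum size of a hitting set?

Take H = {P3, P8}. Each listed set contains at least one of these, so H is a hitting set of size 2.
The sets S2, S4 are pairwise disjoint, so any hitting set needs a separate point for each — at least 2. Hence 2 is optimal.

2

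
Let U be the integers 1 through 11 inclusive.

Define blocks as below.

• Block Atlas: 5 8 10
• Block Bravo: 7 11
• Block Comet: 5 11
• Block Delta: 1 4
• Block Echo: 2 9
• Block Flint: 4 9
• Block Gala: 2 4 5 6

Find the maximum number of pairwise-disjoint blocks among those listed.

4

Atlas, Bravo, Delta, Echo are pairwise disjoint (Atlas={5,8,10}; Bravo={7,11}; Delta={1,4}; Echo={2,9}).
Every remaining block overlaps one of these, and no 5 of the listed blocks are pairwise disjoint, so 4 is the maximum.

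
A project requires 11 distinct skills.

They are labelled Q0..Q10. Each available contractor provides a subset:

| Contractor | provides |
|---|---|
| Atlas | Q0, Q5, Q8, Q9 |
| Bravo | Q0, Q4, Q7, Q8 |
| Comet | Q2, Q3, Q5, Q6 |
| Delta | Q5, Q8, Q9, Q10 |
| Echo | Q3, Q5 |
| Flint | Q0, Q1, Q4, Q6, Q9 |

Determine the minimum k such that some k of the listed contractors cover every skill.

Bravo and Comet and Delta and Flint together: Bravo ∪ Comet ∪ Delta ∪ Flint = {Q0, Q1, Q2, Q3, Q4, Q5, Q6, Q7, Q8, Q9, Q10} — every skill is covered.
No 3 of the 6 contractors cover everything (all 20 combinations miss at least one skill), so 4 is optimal.

4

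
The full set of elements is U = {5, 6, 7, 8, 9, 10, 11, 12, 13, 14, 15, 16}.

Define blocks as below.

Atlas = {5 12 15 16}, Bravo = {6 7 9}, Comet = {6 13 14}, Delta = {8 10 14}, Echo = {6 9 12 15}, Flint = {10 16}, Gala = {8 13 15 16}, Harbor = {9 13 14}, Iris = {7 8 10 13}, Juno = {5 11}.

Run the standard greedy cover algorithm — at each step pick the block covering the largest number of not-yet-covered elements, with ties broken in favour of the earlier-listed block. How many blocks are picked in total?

Greedy: pick Atlas (covers 4 new) → pick Iris (covers 4 new) → pick Bravo (covers 2 new) → pick Comet (covers 1 new) → pick Juno (covers 1 new). Total picks: 5.

5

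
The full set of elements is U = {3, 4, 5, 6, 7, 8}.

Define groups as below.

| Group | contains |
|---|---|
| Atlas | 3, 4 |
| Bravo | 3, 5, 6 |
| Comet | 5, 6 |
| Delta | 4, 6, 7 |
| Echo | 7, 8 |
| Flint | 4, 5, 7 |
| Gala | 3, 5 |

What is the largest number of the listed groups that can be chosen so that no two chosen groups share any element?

3

Atlas, Comet, Echo are pairwise disjoint (Atlas={3,4}; Comet={5,6}; Echo={7,8}).
Every remaining group overlaps one of these, and no 4 of the listed groups are pairwise disjoint, so 3 is the maximum.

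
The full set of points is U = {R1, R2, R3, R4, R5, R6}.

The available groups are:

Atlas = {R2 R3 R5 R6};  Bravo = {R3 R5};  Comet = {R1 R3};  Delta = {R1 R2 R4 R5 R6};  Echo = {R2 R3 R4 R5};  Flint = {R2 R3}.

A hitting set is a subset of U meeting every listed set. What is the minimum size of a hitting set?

2

H = {R3, R6} meets every group (each contains at least one member of H), and |H| = 2.
No single point lies in every group, so at least 2 are needed and 2 is optimal.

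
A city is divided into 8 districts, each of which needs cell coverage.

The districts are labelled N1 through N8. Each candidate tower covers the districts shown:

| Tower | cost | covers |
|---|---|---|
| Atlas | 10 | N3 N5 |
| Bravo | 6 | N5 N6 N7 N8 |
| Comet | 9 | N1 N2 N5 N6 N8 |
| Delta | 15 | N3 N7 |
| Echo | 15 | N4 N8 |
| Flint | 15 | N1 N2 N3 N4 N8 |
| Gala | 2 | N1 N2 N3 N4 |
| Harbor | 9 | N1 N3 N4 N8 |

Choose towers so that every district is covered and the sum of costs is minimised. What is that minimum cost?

Bravo, Gala together cover every district (Bravo ∪ Gala = {N1, N2, N3, N4, N5, N6, N7, N8}); total cost 6 + 2 = 8.
No covering selection has total cost below 8.

8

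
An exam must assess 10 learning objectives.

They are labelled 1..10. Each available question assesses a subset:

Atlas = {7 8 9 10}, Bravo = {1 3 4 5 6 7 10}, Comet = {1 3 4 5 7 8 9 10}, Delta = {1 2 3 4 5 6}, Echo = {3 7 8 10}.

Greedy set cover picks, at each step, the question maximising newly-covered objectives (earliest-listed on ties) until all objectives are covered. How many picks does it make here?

2

Greedy: pick Comet (covers 8 new) → pick Delta (covers 2 new). Total picks: 2.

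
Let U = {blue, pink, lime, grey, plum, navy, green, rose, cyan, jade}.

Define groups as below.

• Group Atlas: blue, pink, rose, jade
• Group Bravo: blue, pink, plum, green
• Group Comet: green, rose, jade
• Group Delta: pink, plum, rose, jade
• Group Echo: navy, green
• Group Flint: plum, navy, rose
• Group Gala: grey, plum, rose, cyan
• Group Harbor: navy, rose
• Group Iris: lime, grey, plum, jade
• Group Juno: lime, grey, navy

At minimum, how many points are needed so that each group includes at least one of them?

3

Take H = {grey, green, rose}. Each listed group contains at least one of these, so H is a hitting set of size 3.
No choice of 2 points meets every group, so 3 is the minimum.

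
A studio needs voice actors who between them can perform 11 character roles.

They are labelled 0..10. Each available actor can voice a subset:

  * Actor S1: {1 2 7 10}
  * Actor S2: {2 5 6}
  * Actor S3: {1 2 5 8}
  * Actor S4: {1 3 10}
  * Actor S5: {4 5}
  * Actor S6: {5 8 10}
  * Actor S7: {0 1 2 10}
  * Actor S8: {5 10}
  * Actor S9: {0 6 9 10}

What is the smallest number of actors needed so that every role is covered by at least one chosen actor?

5

Take {S1, S3, S4, S5, S9}. Their union is {0, 1, 2, 3, 4, 5, 6, 7, 8, 9, 10}, which is all 11 roles.
No 4 of the 9 actors cover everything (all 126 combinations miss at least one role), so 5 is optimal.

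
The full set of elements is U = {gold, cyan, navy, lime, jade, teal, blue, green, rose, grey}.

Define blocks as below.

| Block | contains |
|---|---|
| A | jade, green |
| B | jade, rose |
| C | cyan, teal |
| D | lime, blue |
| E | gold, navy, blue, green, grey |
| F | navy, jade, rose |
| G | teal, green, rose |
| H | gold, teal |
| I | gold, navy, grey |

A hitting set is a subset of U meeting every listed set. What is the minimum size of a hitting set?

4

T = {gold, jade, teal, blue} meets every block (each contains at least one member of T), and |T| = 4.
The blocks B, C, D, I are pairwise disjoint, so any hitting set needs a separate element for each — at least 4. Hence 4 is optimal.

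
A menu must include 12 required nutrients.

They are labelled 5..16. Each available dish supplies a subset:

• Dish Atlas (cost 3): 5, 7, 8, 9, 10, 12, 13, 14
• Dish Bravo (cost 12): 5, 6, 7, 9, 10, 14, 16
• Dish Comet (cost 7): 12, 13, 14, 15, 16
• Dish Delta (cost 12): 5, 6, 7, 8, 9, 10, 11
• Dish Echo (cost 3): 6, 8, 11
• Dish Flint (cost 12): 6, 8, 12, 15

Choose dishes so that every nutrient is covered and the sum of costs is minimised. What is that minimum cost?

Atlas, Comet, Echo together cover every nutrient (Atlas ∪ Comet ∪ Echo = {5, 6, 7, 8, 9, 10, 11, 12, 13, 14, 15, 16}); total cost 3 + 7 + 3 = 13.
No covering selection has total cost below 13.

13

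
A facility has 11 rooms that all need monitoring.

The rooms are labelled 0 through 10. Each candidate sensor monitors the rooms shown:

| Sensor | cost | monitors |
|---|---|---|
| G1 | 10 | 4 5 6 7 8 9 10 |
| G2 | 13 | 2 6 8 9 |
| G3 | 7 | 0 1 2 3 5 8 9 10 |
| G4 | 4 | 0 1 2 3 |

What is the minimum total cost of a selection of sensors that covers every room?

14

G1, G4 together cover every room (G1 ∪ G4 = {0, 1, 2, 3, 4, 5, 6, 7, 8, 9, 10}); total cost 10 + 4 = 14.
The greedy pick G3, G1 costs 17; no covering selection beats 14.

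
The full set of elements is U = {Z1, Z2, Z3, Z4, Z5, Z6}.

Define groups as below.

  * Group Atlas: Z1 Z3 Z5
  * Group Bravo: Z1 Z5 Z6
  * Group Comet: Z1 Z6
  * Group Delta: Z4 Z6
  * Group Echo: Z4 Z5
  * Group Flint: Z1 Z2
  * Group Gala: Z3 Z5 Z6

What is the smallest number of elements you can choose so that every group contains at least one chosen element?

H = {Z1, Z3, Z4} meets every group (each contains at least one member of H), and |H| = 3.
No choice of 2 elements meets every group, so 3 is the minimum.

3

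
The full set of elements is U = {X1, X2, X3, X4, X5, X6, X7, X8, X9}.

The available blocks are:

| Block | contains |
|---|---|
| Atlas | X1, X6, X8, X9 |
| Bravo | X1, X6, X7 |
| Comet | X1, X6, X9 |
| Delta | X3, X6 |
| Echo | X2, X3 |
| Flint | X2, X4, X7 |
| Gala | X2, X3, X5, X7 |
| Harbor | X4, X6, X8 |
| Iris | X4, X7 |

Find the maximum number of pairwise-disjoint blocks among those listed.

Comet, Echo, Iris are pairwise disjoint (Comet={X1,X6,X9}; Echo={X2,X3}; Iris={X4,X7}).
Every remaining block overlaps one of these, and no 4 of the listed blocks are pairwise disjoint, so 3 is the maximum.

3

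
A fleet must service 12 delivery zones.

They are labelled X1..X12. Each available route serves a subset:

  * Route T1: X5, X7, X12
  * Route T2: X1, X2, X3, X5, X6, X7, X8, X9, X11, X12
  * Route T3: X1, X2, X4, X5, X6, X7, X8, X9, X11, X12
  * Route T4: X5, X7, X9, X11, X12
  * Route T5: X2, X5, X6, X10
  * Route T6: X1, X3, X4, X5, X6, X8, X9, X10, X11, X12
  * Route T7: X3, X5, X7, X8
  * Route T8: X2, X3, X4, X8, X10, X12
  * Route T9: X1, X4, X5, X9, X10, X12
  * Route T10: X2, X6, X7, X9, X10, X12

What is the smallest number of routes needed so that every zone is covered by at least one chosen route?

2

T2 and T6 together: T2 ∪ T6 = {X1, X2, X3, X4, X5, X6, X7, X8, X9, X10, X11, X12} — every zone is covered.
No single route has all 12 zones (the largest, T2, has 10), so 2 is optimal.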